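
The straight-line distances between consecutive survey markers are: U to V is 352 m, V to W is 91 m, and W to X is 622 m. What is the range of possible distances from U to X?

The maximum is all hops collinear in one direction: 352 + 91 + 622 = 1065.
The longest hop is 622; the others sum to 443. Folding the others back against it leaves at least 622 − 443 = 179.

179 ≤ UX ≤ 1065 m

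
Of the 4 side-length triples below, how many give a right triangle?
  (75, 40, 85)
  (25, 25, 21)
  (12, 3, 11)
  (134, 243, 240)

(75,40,85): 40²+75² = 7225 = 85² → right
(25,25,21): 21²+25² = 1066 > 625 = 25² → acute
(12,3,11): 3²+11² = 130 < 144 = 12² → obtuse
(134,243,240): 134²+240² = 75556 > 59049 = 243² → acute
1 of the 4 is right.

1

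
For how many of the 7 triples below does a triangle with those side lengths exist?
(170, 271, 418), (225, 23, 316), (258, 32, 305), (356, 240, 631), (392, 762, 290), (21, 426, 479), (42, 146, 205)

(170,271,418): 170+271 > 418 → valid
(23,225,316): 23+225 ≤ 316 → not valid
(32,258,305): 32+258 ≤ 305 → not valid
(240,356,631): 240+356 ≤ 631 → not valid
(290,392,762): 290+392 ≤ 762 → not valid
(21,426,479): 21+426 ≤ 479 → not valid
(42,146,205): 42+146 ≤ 205 → not valid
1 of the 7 triples forms a triangle.

1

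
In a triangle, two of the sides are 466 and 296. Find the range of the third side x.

170 < x < 762

By the triangle inequality, x must be less than 466 + 296 = 762 and greater than |466 − 296| = 170.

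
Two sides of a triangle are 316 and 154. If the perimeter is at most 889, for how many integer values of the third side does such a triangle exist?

257

Triangle inequality: 162 < x < 470. Perimeter ≤ 889 gives x ≤ 889 − 316 − 154 = 419.
So 162 < x ≤ 419; integers 163 through 419: 257 values.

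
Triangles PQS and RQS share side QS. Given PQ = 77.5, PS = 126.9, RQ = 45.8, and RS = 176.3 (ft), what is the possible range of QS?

From triangle PQS: |77.5 − 126.9| < QS < 77.5 + 126.9, i.e. 49.4 < QS < 204.4.
From triangle RQS: 130.5 < QS < 222.1.
Both must hold, so QS lies in the intersection.

130.5 < QS < 204.4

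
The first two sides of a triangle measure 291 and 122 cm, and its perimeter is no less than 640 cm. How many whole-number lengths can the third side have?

Triangle inequality: 169 < x < 413. Perimeter ≥ 640 gives x ≥ 640 − 291 − 122 = 227.
So 227 ≤ x < 413; integers 227 through 412: 186 values.

186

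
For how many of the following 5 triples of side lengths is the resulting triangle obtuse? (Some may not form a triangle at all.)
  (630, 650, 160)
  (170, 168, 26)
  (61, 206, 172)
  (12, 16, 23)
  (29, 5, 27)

(630,650,160): 160²+630² = 422500 = 650² → right
(170,168,26): 26²+168² = 28900 = 170² → right
(61,206,172): 61²+172² = 33305 < 42436 = 206² → obtuse
(12,16,23): 12²+16² = 400 < 529 = 23² → obtuse
(29,5,27): 5²+27² = 754 < 841 = 29² → obtuse
3 of the 5 are obtuse.

3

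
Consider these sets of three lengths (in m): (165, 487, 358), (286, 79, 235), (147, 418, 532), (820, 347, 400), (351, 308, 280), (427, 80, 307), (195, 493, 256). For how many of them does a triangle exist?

4

(165,358,487): 165+358 > 487 → valid
(79,235,286): 79+235 > 286 → valid
(147,418,532): 147+418 > 532 → valid
(347,400,820): 347+400 ≤ 820 → not valid
(280,308,351): 280+308 > 351 → valid
(80,307,427): 80+307 ≤ 427 → not valid
(195,256,493): 195+256 ≤ 493 → not valid
4 of the 7 triples form a triangle.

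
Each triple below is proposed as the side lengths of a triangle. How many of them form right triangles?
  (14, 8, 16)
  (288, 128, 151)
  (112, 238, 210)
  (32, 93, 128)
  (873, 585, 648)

(14,8,16): 8²+14² = 260 > 256 = 16² → acute
(288,128,151): 128+151 ≤ 288, not a triangle
(112,238,210): 112²+210² = 56644 = 238² → right
(32,93,128): 32+93 ≤ 128, not a triangle
(873,585,648): 585²+648² = 762129 = 873² → right
2 of the 5 are right.

2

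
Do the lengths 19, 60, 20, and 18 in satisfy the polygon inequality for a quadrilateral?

No

For a quadrilateral, each side must be shorter than the sum of the others.
Here the longest side is 60, but the remaining 3 sides sum to only 57.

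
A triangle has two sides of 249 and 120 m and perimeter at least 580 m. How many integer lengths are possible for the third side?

Triangle inequality: 129 < x < 369. Perimeter ≥ 580 gives x ≥ 580 − 249 − 120 = 211.
So 211 ≤ x < 369; integers 211 through 368: 158 values.

158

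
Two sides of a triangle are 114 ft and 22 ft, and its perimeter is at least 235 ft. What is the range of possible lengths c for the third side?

99 ≤ c < 136

Triangle inequality alone gives 92 < c < 136.
The perimeter condition gives c ≥ 235 − 114 − 22 = 99.
Intersecting the two: 99 ≤ c < 136.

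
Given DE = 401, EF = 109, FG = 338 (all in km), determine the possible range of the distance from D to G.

The maximum is all hops collinear in one direction: 401 + 109 + 338 = 848.
The longest hop is 401; the others sum to 447. Since 401 ≤ 447, the path can fold back on itself completely, so the minimum distance is 0.

0 ≤ DG ≤ 848 km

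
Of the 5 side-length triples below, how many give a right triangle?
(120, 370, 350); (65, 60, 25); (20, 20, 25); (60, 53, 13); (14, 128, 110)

2

(120,370,350): 120²+350² = 136900 = 370² → right
(65,60,25): 25²+60² = 4225 = 65² → right
(20,20,25): 20²+20² = 800 > 625 = 25² → acute
(60,53,13): 13²+53² = 2978 < 3600 = 60² → obtuse
(14,128,110): 14+110 ≤ 128, not a triangle
2 of the 5 are right.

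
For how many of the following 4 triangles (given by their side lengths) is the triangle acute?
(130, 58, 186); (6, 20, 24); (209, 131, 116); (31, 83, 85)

1

(130,58,186): 58²+130² = 20264 < 34596 = 186² → obtuse
(6,20,24): 6²+20² = 436 < 576 = 24² → obtuse
(209,131,116): 116²+131² = 30617 < 43681 = 209² → obtuse
(31,83,85): 31²+83² = 7850 > 7225 = 85² → acute
1 of the 4 is acute.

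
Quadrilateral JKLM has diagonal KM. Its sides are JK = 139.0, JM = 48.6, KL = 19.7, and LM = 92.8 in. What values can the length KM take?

90.4 < KM < 112.5

From triangle JKM: |139.0 − 48.6| < KM < 139.0 + 48.6, i.e. 90.4 < KM < 187.6.
From triangle LKM: 73.1 < KM < 112.5.
Both must hold, so KM lies in the intersection.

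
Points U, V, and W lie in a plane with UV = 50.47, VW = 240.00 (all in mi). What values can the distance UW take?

By the triangle inequality, |50.47 − 240.00| ≤ UW ≤ 50.47 + 240.00.

189.53 ≤ UW ≤ 290.47 mi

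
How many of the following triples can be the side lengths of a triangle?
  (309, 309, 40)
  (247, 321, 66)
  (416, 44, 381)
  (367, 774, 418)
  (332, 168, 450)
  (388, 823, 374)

(40,309,309): 40+309 > 309 → valid
(66,247,321): 66+247 ≤ 321 → not valid
(44,381,416): 44+381 > 416 → valid
(367,418,774): 367+418 > 774 → valid
(168,332,450): 168+332 > 450 → valid
(374,388,823): 374+388 ≤ 823 → not valid
4 of the 6 triples form a triangle.

4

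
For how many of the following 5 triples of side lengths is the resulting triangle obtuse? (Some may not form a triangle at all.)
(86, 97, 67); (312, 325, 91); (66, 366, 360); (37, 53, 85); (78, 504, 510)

1

(86,97,67): 67²+86² = 11885 > 9409 = 97² → acute
(312,325,91): 91²+312² = 105625 = 325² → right
(66,366,360): 66²+360² = 133956 = 366² → right
(37,53,85): 37²+53² = 4178 < 7225 = 85² → obtuse
(78,504,510): 78²+504² = 260100 = 510² → right
1 of the 5 is obtuse.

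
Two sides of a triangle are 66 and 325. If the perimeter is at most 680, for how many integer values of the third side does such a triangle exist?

Triangle inequality: 259 < x < 391. Perimeter ≤ 680 gives x ≤ 680 − 66 − 325 = 289.
So 259 < x ≤ 289; integers 260 through 289: 30 values.

30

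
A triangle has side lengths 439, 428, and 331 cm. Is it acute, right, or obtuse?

Compare the square of the longest side to the sum of squares of the other two: 331² + 428² = 292745 > 192721 = 439².

acute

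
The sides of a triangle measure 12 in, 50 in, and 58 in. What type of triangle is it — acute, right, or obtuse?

Compare the square of the longest side to the sum of squares of the other two: 12² + 50² = 2644 < 3364 = 58².

obtuse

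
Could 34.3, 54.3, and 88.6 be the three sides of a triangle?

The two shorter sides sum to 88.6, exactly equal to the longest side 88.6.
That gives only a degenerate (flat) triangle — the inequality must be strict.

No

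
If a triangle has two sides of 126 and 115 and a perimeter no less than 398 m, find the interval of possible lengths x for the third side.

157 ≤ x < 241 m

Triangle inequality alone gives 11 < x < 241.
The perimeter condition gives x ≥ 398 − 126 − 115 = 157.
Intersecting the two: 157 ≤ x < 241.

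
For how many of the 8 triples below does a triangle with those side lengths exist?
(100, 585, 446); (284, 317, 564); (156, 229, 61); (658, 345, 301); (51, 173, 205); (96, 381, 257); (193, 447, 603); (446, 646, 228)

4

(100,446,585): 100+446 ≤ 585 → not valid
(284,317,564): 284+317 > 564 → valid
(61,156,229): 61+156 ≤ 229 → not valid
(301,345,658): 301+345 ≤ 658 → not valid
(51,173,205): 51+173 > 205 → valid
(96,257,381): 96+257 ≤ 381 → not valid
(193,447,603): 193+447 > 603 → valid
(228,446,646): 228+446 > 646 → valid
4 of the 8 triples form a triangle.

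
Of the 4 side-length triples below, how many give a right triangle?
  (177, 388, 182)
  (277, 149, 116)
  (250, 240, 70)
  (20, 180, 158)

1

(177,388,182): 177+182 ≤ 388, not a triangle
(277,149,116): 116+149 ≤ 277, not a triangle
(250,240,70): 70²+240² = 62500 = 250² → right
(20,180,158): 20+158 ≤ 180, not a triangle
1 of the 4 is right.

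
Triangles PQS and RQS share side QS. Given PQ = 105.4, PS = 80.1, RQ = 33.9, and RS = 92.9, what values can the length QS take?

From triangle PQS: |105.4 − 80.1| < QS < 105.4 + 80.1, i.e. 25.3 < QS < 185.5.
From triangle RQS: 59.0 < QS < 126.8.
Both must hold, so QS lies in the intersection.

59.0 < QS < 126.8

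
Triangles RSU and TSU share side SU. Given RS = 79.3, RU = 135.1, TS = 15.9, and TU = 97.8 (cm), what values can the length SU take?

81.9 < SU < 113.7

From triangle RSU: |79.3 − 135.1| < SU < 79.3 + 135.1, i.e. 55.8 < SU < 214.4.
From triangle TSU: 81.9 < SU < 113.7.
Both must hold, so SU lies in the intersection.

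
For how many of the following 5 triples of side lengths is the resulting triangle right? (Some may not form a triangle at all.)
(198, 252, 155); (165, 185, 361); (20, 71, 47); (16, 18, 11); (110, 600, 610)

1

(198,252,155): 155²+198² = 63229 < 63504 = 252² → obtuse
(165,185,361): 165+185 ≤ 361, not a triangle
(20,71,47): 20+47 ≤ 71, not a triangle
(16,18,11): 11²+16² = 377 > 324 = 18² → acute
(110,600,610): 110²+600² = 372100 = 610² → right
1 of the 5 is right.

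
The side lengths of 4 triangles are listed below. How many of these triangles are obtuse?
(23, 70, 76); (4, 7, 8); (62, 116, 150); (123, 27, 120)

2

(23,70,76): 23²+70² = 5429 < 5776 = 76² → obtuse
(4,7,8): 4²+7² = 65 > 64 = 8² → acute
(62,116,150): 62²+116² = 17300 < 22500 = 150² → obtuse
(123,27,120): 27²+120² = 15129 = 123² → right
2 of the 4 are obtuse.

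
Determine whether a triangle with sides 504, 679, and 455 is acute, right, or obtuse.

Compare the square of the longest side to the sum of squares of the other two: 455² + 504² = 461041 = 679².

right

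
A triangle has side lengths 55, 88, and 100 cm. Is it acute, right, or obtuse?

Compare the square of the longest side to the sum of squares of the other two: 55² + 88² = 10769 > 10000 = 100².

acute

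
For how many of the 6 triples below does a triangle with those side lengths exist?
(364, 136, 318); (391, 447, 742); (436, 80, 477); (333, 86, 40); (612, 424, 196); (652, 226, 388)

4

(136,318,364): 136+318 > 364 → valid
(391,447,742): 391+447 > 742 → valid
(80,436,477): 80+436 > 477 → valid
(40,86,333): 40+86 ≤ 333 → not valid
(196,424,612): 196+424 > 612 → valid
(226,388,652): 226+388 ≤ 652 → not valid
4 of the 6 triples form a triangle.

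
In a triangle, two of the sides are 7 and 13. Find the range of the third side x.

By the triangle inequality, x must be less than 7 + 13 = 20 and greater than |7 − 13| = 6.

6 < x < 20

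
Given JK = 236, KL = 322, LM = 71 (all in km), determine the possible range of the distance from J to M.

15 ≤ JM ≤ 629 km

The maximum is all hops collinear in one direction: 236 + 322 + 71 = 629.
The longest hop is 322; the others sum to 307. Folding the others back against it leaves at least 322 − 307 = 15.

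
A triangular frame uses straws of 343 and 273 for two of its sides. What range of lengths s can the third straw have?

By the triangle inequality, s must be less than 343 + 273 = 616 and greater than |343 − 273| = 70.

70 < s < 616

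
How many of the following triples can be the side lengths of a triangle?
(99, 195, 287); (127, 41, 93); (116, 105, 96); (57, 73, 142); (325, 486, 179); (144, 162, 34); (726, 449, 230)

5

(99,195,287): 99+195 > 287 → valid
(41,93,127): 41+93 > 127 → valid
(96,105,116): 96+105 > 116 → valid
(57,73,142): 57+73 ≤ 142 → not valid
(179,325,486): 179+325 > 486 → valid
(34,144,162): 34+144 > 162 → valid
(230,449,726): 230+449 ≤ 726 → not valid
5 of the 7 triples form a triangle.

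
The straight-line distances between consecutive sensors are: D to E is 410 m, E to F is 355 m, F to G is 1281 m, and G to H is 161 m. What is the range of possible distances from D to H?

355 ≤ DH ≤ 2207 m

The maximum is all hops collinear in one direction: 410 + 355 + 1281 + 161 = 2207.
The longest hop is 1281; the others sum to 926. Folding the others back against it leaves at least 1281 − 926 = 355.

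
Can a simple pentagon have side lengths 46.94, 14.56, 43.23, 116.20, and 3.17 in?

For a pentagon, each side must be shorter than the sum of the others.
Here the longest side is 116.20, but the remaining 4 sides sum to only 107.90.

No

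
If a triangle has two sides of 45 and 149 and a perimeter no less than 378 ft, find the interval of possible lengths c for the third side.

184 ≤ c < 194

Triangle inequality alone gives 104 < c < 194.
The perimeter condition gives c ≥ 378 − 45 − 149 = 184.
Intersecting the two: 184 ≤ c < 194.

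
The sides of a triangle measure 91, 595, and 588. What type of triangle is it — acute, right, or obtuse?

right

Compare the square of the longest side to the sum of squares of the other two: 91² + 588² = 354025 = 595².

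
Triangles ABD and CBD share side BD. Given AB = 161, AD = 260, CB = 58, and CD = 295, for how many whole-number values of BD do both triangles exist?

115

From triangle ABD: 99 < BD < 421.
From triangle CBD: 237 < BD < 353.
Intersection: 237 < BD < 353, so integers 238 through 352: 115 values.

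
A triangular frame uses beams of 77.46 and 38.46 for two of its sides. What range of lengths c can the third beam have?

39.00 < c < 115.92

By the triangle inequality, c must be less than 77.46 + 38.46 = 115.92 and greater than |77.46 − 38.46| = 39.00.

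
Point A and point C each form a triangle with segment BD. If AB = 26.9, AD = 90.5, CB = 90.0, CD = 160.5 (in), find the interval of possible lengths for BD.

70.5 < BD < 117.4

From triangle ABD: |26.9 − 90.5| < BD < 26.9 + 90.5, i.e. 63.6 < BD < 117.4.
From triangle CBD: 70.5 < BD < 250.5.
Both must hold, so BD lies in the intersection.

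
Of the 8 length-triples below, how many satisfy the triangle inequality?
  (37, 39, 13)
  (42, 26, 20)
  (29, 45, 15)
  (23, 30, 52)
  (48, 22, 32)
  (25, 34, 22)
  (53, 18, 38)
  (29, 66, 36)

6

(13,37,39): 13+37 > 39 → valid
(20,26,42): 20+26 > 42 → valid
(15,29,45): 15+29 ≤ 45 → not valid
(23,30,52): 23+30 > 52 → valid
(22,32,48): 22+32 > 48 → valid
(22,25,34): 22+25 > 34 → valid
(18,38,53): 18+38 > 53 → valid
(29,36,66): 29+36 ≤ 66 → not valid
6 of the 8 triples form a triangle.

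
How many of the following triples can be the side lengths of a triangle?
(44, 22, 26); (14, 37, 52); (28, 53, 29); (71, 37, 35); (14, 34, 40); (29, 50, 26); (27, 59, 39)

(22,26,44): 22+26 > 44 → valid
(14,37,52): 14+37 ≤ 52 → not valid
(28,29,53): 28+29 > 53 → valid
(35,37,71): 35+37 > 71 → valid
(14,34,40): 14+34 > 40 → valid
(26,29,50): 26+29 > 50 → valid
(27,39,59): 27+39 > 59 → valid
6 of the 7 triples form a triangle.

6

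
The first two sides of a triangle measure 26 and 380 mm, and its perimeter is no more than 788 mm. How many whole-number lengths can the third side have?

28

Triangle inequality: 354 < x < 406. Perimeter ≤ 788 gives x ≤ 788 − 26 − 380 = 382.
So 354 < x ≤ 382; integers 355 through 382: 28 values.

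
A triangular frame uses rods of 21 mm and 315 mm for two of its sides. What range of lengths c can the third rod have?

By the triangle inequality, c must be less than 21 + 315 = 336 and greater than |21 − 315| = 294.

294 < c < 336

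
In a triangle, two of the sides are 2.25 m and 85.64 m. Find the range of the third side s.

By the triangle inequality, s must be less than 2.25 + 85.64 = 87.89 and greater than |2.25 − 85.64| = 83.39.

83.39 < s < 87.89 (m)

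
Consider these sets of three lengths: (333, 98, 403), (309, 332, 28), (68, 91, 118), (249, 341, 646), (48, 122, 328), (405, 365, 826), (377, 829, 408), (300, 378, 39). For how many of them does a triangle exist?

(98,333,403): 98+333 > 403 → valid
(28,309,332): 28+309 > 332 → valid
(68,91,118): 68+91 > 118 → valid
(249,341,646): 249+341 ≤ 646 → not valid
(48,122,328): 48+122 ≤ 328 → not valid
(365,405,826): 365+405 ≤ 826 → not valid
(377,408,829): 377+408 ≤ 829 → not valid
(39,300,378): 39+300 ≤ 378 → not valid
3 of the 8 triples form a triangle.

3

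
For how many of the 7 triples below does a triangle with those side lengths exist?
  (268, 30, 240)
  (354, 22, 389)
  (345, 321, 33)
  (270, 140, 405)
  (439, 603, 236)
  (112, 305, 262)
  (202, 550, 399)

(30,240,268): 30+240 > 268 → valid
(22,354,389): 22+354 ≤ 389 → not valid
(33,321,345): 33+321 > 345 → valid
(140,270,405): 140+270 > 405 → valid
(236,439,603): 236+439 > 603 → valid
(112,262,305): 112+262 > 305 → valid
(202,399,550): 202+399 > 550 → valid
6 of the 7 triples form a triangle.

6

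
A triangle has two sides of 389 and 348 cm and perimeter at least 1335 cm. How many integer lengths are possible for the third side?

139

Triangle inequality: 41 < x < 737. Perimeter ≥ 1335 gives x ≥ 1335 − 389 − 348 = 598.
So 598 ≤ x < 737; integers 598 through 736: 139 values.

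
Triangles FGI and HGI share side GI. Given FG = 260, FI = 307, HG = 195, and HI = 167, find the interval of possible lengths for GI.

47 < GI < 362

From triangle FGI: |260 − 307| < GI < 260 + 307, i.e. 47 < GI < 567.
From triangle HGI: 28 < GI < 362.
Both must hold, so GI lies in the intersection.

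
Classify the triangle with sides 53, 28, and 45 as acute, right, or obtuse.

Compare the square of the longest side to the sum of squares of the other two: 28² + 45² = 2809 = 53².

right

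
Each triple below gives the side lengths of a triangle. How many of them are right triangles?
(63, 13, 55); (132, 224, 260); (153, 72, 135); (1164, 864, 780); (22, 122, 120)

4

(63,13,55): 13²+55² = 3194 < 3969 = 63² → obtuse
(132,224,260): 132²+224² = 67600 = 260² → right
(153,72,135): 72²+135² = 23409 = 153² → right
(1164,864,780): 780²+864² = 1354896 = 1164² → right
(22,122,120): 22²+120² = 14884 = 122² → right
4 of the 5 are right.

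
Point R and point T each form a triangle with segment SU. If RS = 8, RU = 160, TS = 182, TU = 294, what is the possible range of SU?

152 < SU < 168

From triangle RSU: |8 − 160| < SU < 8 + 160, i.e. 152 < SU < 168.
From triangle TSU: 112 < SU < 476.
Both must hold, so SU lies in the intersection.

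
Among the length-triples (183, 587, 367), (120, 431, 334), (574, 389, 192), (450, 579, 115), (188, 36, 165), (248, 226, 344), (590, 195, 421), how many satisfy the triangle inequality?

5

(183,367,587): 183+367 ≤ 587 → not valid
(120,334,431): 120+334 > 431 → valid
(192,389,574): 192+389 > 574 → valid
(115,450,579): 115+450 ≤ 579 → not valid
(36,165,188): 36+165 > 188 → valid
(226,248,344): 226+248 > 344 → valid
(195,421,590): 195+421 > 590 → valid
5 of the 7 triples form a triangle.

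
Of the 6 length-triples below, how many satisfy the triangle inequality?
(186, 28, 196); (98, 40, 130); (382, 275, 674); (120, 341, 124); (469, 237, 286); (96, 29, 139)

3

(28,186,196): 28+186 > 196 → valid
(40,98,130): 40+98 > 130 → valid
(275,382,674): 275+382 ≤ 674 → not valid
(120,124,341): 120+124 ≤ 341 → not valid
(237,286,469): 237+286 > 469 → valid
(29,96,139): 29+96 ≤ 139 → not valid
3 of the 6 triples form a triangle.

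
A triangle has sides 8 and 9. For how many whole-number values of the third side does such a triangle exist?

15

The third side lies in the open interval (1, 17).
Integers from 2 to 16 inclusive: 16 − 2 + 1 = 15.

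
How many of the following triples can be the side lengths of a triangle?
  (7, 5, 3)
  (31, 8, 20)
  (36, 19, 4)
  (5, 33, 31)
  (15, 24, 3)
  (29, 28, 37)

(3,5,7): 3+5 > 7 → valid
(8,20,31): 8+20 ≤ 31 → not valid
(4,19,36): 4+19 ≤ 36 → not valid
(5,31,33): 5+31 > 33 → valid
(3,15,24): 3+15 ≤ 24 → not valid
(28,29,37): 28+29 > 37 → valid
3 of the 6 triples form a triangle.

3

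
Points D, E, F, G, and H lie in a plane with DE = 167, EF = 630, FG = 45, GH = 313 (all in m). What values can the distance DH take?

105 ≤ DH ≤ 1155 m

The maximum is all hops collinear in one direction: 167 + 630 + 45 + 313 = 1155.
The longest hop is 630; the others sum to 525. Folding the others back against it leaves at least 630 − 525 = 105.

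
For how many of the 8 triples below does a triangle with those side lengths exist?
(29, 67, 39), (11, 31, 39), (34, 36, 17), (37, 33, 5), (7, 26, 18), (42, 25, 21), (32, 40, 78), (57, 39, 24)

6

(29,39,67): 29+39 > 67 → valid
(11,31,39): 11+31 > 39 → valid
(17,34,36): 17+34 > 36 → valid
(5,33,37): 5+33 > 37 → valid
(7,18,26): 7+18 ≤ 26 → not valid
(21,25,42): 21+25 > 42 → valid
(32,40,78): 32+40 ≤ 78 → not valid
(24,39,57): 24+39 > 57 → valid
6 of the 8 triples form a triangle.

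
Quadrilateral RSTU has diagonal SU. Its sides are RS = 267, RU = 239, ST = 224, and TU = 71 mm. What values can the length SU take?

From triangle RSU: |267 − 239| < SU < 267 + 239, i.e. 28 < SU < 506.
From triangle TSU: 153 < SU < 295.
Both must hold, so SU lies in the intersection.

153 < SU < 295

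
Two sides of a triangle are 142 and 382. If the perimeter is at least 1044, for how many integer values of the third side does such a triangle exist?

Triangle inequality: 240 < x < 524. Perimeter ≥ 1044 gives x ≥ 1044 − 142 − 382 = 520.
So 520 ≤ x < 524; integers 520 through 523: 4 values.

4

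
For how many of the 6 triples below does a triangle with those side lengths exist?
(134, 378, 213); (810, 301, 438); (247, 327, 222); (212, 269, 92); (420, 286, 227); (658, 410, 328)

(134,213,378): 134+213 ≤ 378 → not valid
(301,438,810): 301+438 ≤ 810 → not valid
(222,247,327): 222+247 > 327 → valid
(92,212,269): 92+212 > 269 → valid
(227,286,420): 227+286 > 420 → valid
(328,410,658): 328+410 > 658 → valid
4 of the 6 triples form a triangle.

4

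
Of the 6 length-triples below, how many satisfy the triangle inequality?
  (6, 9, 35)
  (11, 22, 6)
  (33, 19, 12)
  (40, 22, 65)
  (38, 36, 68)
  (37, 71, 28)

1

(6,9,35): 6+9 ≤ 35 → not valid
(6,11,22): 6+11 ≤ 22 → not valid
(12,19,33): 12+19 ≤ 33 → not valid
(22,40,65): 22+40 ≤ 65 → not valid
(36,38,68): 36+38 > 68 → valid
(28,37,71): 28+37 ≤ 71 → not valid
1 of the 6 triples forms a triangle.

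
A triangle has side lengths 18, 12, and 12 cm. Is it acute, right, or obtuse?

Compare the square of the longest side to the sum of squares of the other two: 12² + 12² = 288 < 324 = 18².

obtuse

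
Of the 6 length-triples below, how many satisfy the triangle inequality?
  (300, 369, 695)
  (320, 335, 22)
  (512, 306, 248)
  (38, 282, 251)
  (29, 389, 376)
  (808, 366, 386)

4

(300,369,695): 300+369 ≤ 695 → not valid
(22,320,335): 22+320 > 335 → valid
(248,306,512): 248+306 > 512 → valid
(38,251,282): 38+251 > 282 → valid
(29,376,389): 29+376 > 389 → valid
(366,386,808): 366+386 ≤ 808 → not valid
4 of the 6 triples form a triangle.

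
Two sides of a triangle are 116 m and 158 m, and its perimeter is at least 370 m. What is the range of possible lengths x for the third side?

96 ≤ x < 274 m

Triangle inequality alone gives 42 < x < 274.
The perimeter condition gives x ≥ 370 − 116 − 158 = 96.
Intersecting the two: 96 ≤ x < 274.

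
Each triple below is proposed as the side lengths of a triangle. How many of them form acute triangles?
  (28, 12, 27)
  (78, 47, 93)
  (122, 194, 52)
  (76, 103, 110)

2

(28,12,27): 12²+27² = 873 > 784 = 28² → acute
(78,47,93): 47²+78² = 8293 < 8649 = 93² → obtuse
(122,194,52): 52+122 ≤ 194, not a triangle
(76,103,110): 76²+103² = 16385 > 12100 = 110² → acute
2 of the 4 are acute.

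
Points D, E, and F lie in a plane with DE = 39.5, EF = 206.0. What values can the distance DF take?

By the triangle inequality, |39.5 − 206.0| ≤ DF ≤ 39.5 + 206.0.

166.5 ≤ DF ≤ 245.5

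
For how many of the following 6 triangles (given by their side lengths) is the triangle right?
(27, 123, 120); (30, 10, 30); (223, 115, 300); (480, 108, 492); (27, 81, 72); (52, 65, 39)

3

(27,123,120): 27²+120² = 15129 = 123² → right
(30,10,30): 10²+30² = 1000 > 900 = 30² → acute
(223,115,300): 115²+223² = 62954 < 90000 = 300² → obtuse
(480,108,492): 108²+480² = 242064 = 492² → right
(27,81,72): 27²+72² = 5913 < 6561 = 81² → obtuse
(52,65,39): 39²+52² = 4225 = 65² → right
3 of the 6 are right.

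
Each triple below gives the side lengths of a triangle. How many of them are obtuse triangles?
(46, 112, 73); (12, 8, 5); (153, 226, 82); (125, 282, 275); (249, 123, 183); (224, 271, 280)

(46,112,73): 46²+73² = 7445 < 12544 = 112² → obtuse
(12,8,5): 5²+8² = 89 < 144 = 12² → obtuse
(153,226,82): 82²+153² = 30133 < 51076 = 226² → obtuse
(125,282,275): 125²+275² = 91250 > 79524 = 282² → acute
(249,123,183): 123²+183² = 48618 < 62001 = 249² → obtuse
(224,271,280): 224²+271² = 123617 > 78400 = 280² → acute
4 of the 6 are obtuse.

4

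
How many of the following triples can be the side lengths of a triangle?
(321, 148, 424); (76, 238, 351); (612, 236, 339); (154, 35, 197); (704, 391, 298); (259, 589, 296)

(148,321,424): 148+321 > 424 → valid
(76,238,351): 76+238 ≤ 351 → not valid
(236,339,612): 236+339 ≤ 612 → not valid
(35,154,197): 35+154 ≤ 197 → not valid
(298,391,704): 298+391 ≤ 704 → not valid
(259,296,589): 259+296 ≤ 589 → not valid
1 of the 6 triples forms a triangle.

1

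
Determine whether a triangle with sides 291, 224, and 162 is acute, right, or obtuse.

obtuse

Compare the square of the longest side to the sum of squares of the other two: 162² + 224² = 76420 < 84681 = 291².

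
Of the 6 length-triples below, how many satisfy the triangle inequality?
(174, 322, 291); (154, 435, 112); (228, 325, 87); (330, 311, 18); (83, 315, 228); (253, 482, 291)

(174,291,322): 174+291 > 322 → valid
(112,154,435): 112+154 ≤ 435 → not valid
(87,228,325): 87+228 ≤ 325 → not valid
(18,311,330): 18+311 ≤ 330 → not valid
(83,228,315): 83+228 ≤ 315 → not valid
(253,291,482): 253+291 > 482 → valid
2 of the 6 triples form a triangle.

2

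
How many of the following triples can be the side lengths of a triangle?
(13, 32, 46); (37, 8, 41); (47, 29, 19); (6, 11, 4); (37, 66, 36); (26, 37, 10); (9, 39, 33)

(13,32,46): 13+32 ≤ 46 → not valid
(8,37,41): 8+37 > 41 → valid
(19,29,47): 19+29 > 47 → valid
(4,6,11): 4+6 ≤ 11 → not valid
(36,37,66): 36+37 > 66 → valid
(10,26,37): 10+26 ≤ 37 → not valid
(9,33,39): 9+33 > 39 → valid
4 of the 7 triples form a triangle.

4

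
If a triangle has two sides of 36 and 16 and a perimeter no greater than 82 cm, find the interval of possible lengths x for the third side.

Triangle inequality alone gives 20 < x < 52.
The perimeter condition gives x ≤ 82 − 36 − 16 = 30.
Intersecting the two: 20 < x ≤ 30.

20 < x ≤ 30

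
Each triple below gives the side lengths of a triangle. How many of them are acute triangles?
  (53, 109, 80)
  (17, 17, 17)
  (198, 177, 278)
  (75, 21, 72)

1

(53,109,80): 53²+80² = 9209 < 11881 = 109² → obtuse
(17,17,17): 17²+17² = 578 > 289 = 17² → acute
(198,177,278): 177²+198² = 70533 < 77284 = 278² → obtuse
(75,21,72): 21²+72² = 5625 = 75² → right
1 of the 4 is acute.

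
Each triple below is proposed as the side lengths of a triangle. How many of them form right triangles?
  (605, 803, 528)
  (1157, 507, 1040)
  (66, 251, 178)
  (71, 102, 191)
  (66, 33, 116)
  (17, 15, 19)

2

(605,803,528): 528²+605² = 644809 = 803² → right
(1157,507,1040): 507²+1040² = 1338649 = 1157² → right
(66,251,178): 66+178 ≤ 251, not a triangle
(71,102,191): 71+102 ≤ 191, not a triangle
(66,33,116): 33+66 ≤ 116, not a triangle
(17,15,19): 15²+17² = 514 > 361 = 19² → acute
2 of the 6 are right.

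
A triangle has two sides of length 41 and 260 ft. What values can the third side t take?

By the triangle inequality, t must be less than 41 + 260 = 301 and greater than |41 − 260| = 219.

219 < t < 301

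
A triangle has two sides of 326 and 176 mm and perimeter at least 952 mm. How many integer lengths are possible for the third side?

52

Triangle inequality: 150 < x < 502. Perimeter ≥ 952 gives x ≥ 952 − 326 − 176 = 450.
So 450 ≤ x < 502; integers 450 through 501: 52 values.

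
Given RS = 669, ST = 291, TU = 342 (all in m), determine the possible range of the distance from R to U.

36 ≤ RU ≤ 1302 m

The maximum is all hops collinear in one direction: 669 + 291 + 342 = 1302.
The longest hop is 669; the others sum to 633. Folding the others back against it leaves at least 669 − 633 = 36.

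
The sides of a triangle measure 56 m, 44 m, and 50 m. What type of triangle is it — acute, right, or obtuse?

Compare the square of the longest side to the sum of squares of the other two: 44² + 50² = 4436 > 3136 = 56².

acute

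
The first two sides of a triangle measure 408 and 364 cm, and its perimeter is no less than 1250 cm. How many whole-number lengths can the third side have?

Triangle inequality: 44 < x < 772. Perimeter ≥ 1250 gives x ≥ 1250 − 408 − 364 = 478.
So 478 ≤ x < 772; integers 478 through 771: 294 values.

294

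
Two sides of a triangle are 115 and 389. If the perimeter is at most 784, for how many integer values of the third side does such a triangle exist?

Triangle inequality: 274 < x < 504. Perimeter ≤ 784 gives x ≤ 784 − 115 − 389 = 280.
So 274 < x ≤ 280; integers 275 through 280: 6 values.

6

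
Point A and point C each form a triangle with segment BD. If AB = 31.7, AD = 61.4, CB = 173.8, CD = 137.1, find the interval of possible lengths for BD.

36.7 < BD < 93.1

From triangle ABD: |31.7 − 61.4| < BD < 31.7 + 61.4, i.e. 29.7 < BD < 93.1.
From triangle CBD: 36.7 < BD < 310.9.
Both must hold, so BD lies in the intersection.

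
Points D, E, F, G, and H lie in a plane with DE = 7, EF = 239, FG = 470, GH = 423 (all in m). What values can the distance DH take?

0 ≤ DH ≤ 1139 m

The maximum is all hops collinear in one direction: 7 + 239 + 470 + 423 = 1139.
The longest hop is 470; the others sum to 669. Since 470 ≤ 669, the path can fold back on itself completely, so the minimum distance is 0.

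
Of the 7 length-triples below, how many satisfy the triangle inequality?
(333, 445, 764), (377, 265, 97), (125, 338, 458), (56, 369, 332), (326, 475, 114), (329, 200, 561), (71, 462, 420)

(333,445,764): 333+445 > 764 → valid
(97,265,377): 97+265 ≤ 377 → not valid
(125,338,458): 125+338 > 458 → valid
(56,332,369): 56+332 > 369 → valid
(114,326,475): 114+326 ≤ 475 → not valid
(200,329,561): 200+329 ≤ 561 → not valid
(71,420,462): 71+420 > 462 → valid
4 of the 7 triples form a triangle.

4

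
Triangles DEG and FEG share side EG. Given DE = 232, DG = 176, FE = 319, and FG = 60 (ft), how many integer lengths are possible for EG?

119

From triangle DEG: 56 < EG < 408.
From triangle FEG: 259 < EG < 379.
Intersection: 259 < EG < 379, so integers 260 through 378: 119 values.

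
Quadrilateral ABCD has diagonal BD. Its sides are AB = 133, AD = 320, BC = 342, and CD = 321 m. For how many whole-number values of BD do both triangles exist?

From triangle ABD: 187 < BD < 453.
From triangle CBD: 21 < BD < 663.
Intersection: 187 < BD < 453, so integers 188 through 452: 265 values.

265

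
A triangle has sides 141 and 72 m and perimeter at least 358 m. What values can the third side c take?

Triangle inequality alone gives 69 < c < 213.
The perimeter condition gives c ≥ 358 − 141 − 72 = 145.
Intersecting the two: 145 ≤ c < 213.

145 ≤ c < 213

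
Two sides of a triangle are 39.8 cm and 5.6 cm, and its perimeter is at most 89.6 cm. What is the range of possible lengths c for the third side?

34.2 < c ≤ 44.2 cm

Triangle inequality alone gives 34.2 < c < 45.4.
The perimeter condition gives c ≤ 89.6 − 39.8 − 5.6 = 44.2.
Intersecting the two: 34.2 < c ≤ 44.2.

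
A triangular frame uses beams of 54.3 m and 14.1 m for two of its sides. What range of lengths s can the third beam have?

40.2 < s < 68.4 (m)

By the triangle inequality, s must be less than 54.3 + 14.1 = 68.4 and greater than |54.3 − 14.1| = 40.2.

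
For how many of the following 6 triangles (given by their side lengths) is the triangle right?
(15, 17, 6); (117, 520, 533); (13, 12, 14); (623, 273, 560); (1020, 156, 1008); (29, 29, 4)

(15,17,6): 6²+15² = 261 < 289 = 17² → obtuse
(117,520,533): 117²+520² = 284089 = 533² → right
(13,12,14): 12²+13² = 313 > 196 = 14² → acute
(623,273,560): 273²+560² = 388129 = 623² → right
(1020,156,1008): 156²+1008² = 1040400 = 1020² → right
(29,29,4): 4²+29² = 857 > 841 = 29² → acute
3 of the 6 are right.

3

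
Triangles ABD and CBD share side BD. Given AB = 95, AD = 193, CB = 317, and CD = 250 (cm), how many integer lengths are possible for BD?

From triangle ABD: 98 < BD < 288.
From triangle CBD: 67 < BD < 567.
Intersection: 98 < BD < 288, so integers 99 through 287: 189 values.

189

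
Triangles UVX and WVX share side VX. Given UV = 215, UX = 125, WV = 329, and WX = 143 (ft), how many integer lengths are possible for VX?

153

From triangle UVX: 90 < VX < 340.
From triangle WVX: 186 < VX < 472.
Intersection: 186 < VX < 340, so integers 187 through 339: 153 values.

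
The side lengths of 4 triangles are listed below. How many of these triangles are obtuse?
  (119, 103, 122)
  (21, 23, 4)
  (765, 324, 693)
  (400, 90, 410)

1

(119,103,122): 103²+119² = 24770 > 14884 = 122² → acute
(21,23,4): 4²+21² = 457 < 529 = 23² → obtuse
(765,324,693): 324²+693² = 585225 = 765² → right
(400,90,410): 90²+400² = 168100 = 410² → right
1 of the 4 is obtuse.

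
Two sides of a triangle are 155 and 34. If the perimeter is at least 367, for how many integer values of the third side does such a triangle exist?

Triangle inequality: 121 < x < 189. Perimeter ≥ 367 gives x ≥ 367 − 155 − 34 = 178.
So 178 ≤ x < 189; integers 178 through 188: 11 values.

11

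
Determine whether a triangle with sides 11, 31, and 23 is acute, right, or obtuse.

Compare the square of the longest side to the sum of squares of the other two: 11² + 23² = 650 < 961 = 31².

obtuse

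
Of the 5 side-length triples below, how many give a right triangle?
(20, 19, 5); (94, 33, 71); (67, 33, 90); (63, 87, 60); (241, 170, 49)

1

(20,19,5): 5²+19² = 386 < 400 = 20² → obtuse
(94,33,71): 33²+71² = 6130 < 8836 = 94² → obtuse
(67,33,90): 33²+67² = 5578 < 8100 = 90² → obtuse
(63,87,60): 60²+63² = 7569 = 87² → right
(241,170,49): 49+170 ≤ 241, not a triangle
1 of the 5 is right.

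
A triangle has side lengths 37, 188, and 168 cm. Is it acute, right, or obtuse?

obtuse

Compare the square of the longest side to the sum of squares of the other two: 37² + 168² = 29593 < 35344 = 188².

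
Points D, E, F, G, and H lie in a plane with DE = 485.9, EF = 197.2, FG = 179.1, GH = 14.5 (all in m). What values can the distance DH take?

95.1 ≤ DH ≤ 876.7 m

The maximum is all hops collinear in one direction: 485.9 + 197.2 + 179.1 + 14.5 = 876.7.
The longest hop is 485.9; the others sum to 390.8. Folding the others back against it leaves at least 485.9 − 390.8 = 95.1.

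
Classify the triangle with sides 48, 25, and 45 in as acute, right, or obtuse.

acute

Compare the square of the longest side to the sum of squares of the other two: 25² + 45² = 2650 > 2304 = 48².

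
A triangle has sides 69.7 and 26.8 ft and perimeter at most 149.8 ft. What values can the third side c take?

42.9 < c ≤ 53.3

Triangle inequality alone gives 42.9 < c < 96.5.
The perimeter condition gives c ≤ 149.8 − 69.7 − 26.8 = 53.3.
Intersecting the two: 42.9 < c ≤ 53.3.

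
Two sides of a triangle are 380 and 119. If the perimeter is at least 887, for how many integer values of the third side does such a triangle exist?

Triangle inequality: 261 < x < 499. Perimeter ≥ 887 gives x ≥ 887 − 380 − 119 = 388.
So 388 ≤ x < 499; integers 388 through 498: 111 values.

111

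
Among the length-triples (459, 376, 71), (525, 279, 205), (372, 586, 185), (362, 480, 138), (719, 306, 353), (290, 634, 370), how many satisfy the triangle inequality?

2

(71,376,459): 71+376 ≤ 459 → not valid
(205,279,525): 205+279 ≤ 525 → not valid
(185,372,586): 185+372 ≤ 586 → not valid
(138,362,480): 138+362 > 480 → valid
(306,353,719): 306+353 ≤ 719 → not valid
(290,370,634): 290+370 > 634 → valid
2 of the 6 triples form a triangle.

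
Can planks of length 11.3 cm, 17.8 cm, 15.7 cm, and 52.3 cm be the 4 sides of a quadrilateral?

For a quadrilateral, each side must be shorter than the sum of the others.
Here the longest side is 52.3, but the remaining 3 sides sum to only 44.8.

No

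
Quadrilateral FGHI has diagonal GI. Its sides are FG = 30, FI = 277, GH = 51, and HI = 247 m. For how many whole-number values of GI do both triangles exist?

50

From triangle FGI: 247 < GI < 307.
From triangle HGI: 196 < GI < 298.
Intersection: 247 < GI < 298, so integers 248 through 297: 50 values.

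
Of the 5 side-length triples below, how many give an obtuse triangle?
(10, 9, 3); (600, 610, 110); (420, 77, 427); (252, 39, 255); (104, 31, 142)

1

(10,9,3): 3²+9² = 90 < 100 = 10² → obtuse
(600,610,110): 110²+600² = 372100 = 610² → right
(420,77,427): 77²+420² = 182329 = 427² → right
(252,39,255): 39²+252² = 65025 = 255² → right
(104,31,142): 31+104 ≤ 142, not a triangle
1 of the 5 is obtuse.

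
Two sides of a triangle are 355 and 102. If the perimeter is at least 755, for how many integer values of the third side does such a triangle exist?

Triangle inequality: 253 < x < 457. Perimeter ≥ 755 gives x ≥ 755 − 355 − 102 = 298.
So 298 ≤ x < 457; integers 298 through 456: 159 values.

159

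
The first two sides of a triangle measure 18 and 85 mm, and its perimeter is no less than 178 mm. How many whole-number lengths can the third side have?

28

Triangle inequality: 67 < x < 103. Perimeter ≥ 178 gives x ≥ 178 − 18 − 85 = 75.
So 75 ≤ x < 103; integers 75 through 102: 28 values.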